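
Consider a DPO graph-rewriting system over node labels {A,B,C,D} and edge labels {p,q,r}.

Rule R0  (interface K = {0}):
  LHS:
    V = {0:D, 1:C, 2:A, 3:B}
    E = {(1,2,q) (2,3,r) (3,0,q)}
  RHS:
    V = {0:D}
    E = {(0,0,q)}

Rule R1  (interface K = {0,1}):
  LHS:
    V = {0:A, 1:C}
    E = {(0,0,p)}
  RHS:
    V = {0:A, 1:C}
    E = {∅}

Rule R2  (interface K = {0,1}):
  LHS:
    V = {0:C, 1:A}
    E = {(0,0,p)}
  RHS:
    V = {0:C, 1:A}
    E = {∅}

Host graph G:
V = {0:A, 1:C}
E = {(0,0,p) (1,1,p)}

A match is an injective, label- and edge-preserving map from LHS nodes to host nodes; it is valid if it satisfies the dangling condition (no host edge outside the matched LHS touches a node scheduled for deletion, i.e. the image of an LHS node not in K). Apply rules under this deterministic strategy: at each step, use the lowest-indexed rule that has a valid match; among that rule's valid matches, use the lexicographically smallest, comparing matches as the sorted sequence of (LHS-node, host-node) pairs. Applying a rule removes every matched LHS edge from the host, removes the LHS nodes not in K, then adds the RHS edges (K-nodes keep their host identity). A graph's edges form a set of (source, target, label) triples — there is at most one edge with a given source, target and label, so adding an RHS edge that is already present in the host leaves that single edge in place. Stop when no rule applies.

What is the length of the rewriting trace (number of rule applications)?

Answer: 2

Steps:
start.  V:2 E:2  edges: 0-p->0 1-p->1
1. fire R1 via {0↦0, 1↦1}  →  V:2 E:1  edges: 1-p->1
2. fire R2 via {0↦1, 1↦0}  →  V:2 E:0  edges: ∅
final graph: no rule applies after step 2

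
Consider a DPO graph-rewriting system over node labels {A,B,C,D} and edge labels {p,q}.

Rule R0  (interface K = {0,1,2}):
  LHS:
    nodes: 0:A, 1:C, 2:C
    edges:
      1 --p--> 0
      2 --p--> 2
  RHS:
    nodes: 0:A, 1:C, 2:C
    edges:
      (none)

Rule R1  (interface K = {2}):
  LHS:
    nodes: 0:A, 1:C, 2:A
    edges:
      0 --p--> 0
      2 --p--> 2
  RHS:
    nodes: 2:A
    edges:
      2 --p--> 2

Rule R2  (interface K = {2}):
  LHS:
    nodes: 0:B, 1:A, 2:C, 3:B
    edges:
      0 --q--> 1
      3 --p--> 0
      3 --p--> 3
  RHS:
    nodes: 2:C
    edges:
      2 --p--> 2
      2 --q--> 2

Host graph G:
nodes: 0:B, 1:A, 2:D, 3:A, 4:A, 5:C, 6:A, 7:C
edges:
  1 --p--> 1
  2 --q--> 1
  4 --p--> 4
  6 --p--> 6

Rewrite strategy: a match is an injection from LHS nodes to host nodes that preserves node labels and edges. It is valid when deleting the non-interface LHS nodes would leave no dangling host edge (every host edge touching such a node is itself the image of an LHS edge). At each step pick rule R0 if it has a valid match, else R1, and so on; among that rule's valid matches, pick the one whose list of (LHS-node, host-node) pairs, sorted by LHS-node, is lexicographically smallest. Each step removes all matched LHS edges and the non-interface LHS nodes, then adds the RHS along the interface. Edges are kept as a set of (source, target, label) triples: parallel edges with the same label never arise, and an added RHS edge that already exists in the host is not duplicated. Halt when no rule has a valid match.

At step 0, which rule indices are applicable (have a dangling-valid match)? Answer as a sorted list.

R0: no valid match — LHS pattern not found
R1: 8 valid matches — {0↦4, 1↦5, 2↦1}, {0↦4, 1↦5, 2↦6}, {0↦4, 1↦7, 2↦1} (+5 more)
R2: no valid match — LHS pattern not found

Answer: [R1]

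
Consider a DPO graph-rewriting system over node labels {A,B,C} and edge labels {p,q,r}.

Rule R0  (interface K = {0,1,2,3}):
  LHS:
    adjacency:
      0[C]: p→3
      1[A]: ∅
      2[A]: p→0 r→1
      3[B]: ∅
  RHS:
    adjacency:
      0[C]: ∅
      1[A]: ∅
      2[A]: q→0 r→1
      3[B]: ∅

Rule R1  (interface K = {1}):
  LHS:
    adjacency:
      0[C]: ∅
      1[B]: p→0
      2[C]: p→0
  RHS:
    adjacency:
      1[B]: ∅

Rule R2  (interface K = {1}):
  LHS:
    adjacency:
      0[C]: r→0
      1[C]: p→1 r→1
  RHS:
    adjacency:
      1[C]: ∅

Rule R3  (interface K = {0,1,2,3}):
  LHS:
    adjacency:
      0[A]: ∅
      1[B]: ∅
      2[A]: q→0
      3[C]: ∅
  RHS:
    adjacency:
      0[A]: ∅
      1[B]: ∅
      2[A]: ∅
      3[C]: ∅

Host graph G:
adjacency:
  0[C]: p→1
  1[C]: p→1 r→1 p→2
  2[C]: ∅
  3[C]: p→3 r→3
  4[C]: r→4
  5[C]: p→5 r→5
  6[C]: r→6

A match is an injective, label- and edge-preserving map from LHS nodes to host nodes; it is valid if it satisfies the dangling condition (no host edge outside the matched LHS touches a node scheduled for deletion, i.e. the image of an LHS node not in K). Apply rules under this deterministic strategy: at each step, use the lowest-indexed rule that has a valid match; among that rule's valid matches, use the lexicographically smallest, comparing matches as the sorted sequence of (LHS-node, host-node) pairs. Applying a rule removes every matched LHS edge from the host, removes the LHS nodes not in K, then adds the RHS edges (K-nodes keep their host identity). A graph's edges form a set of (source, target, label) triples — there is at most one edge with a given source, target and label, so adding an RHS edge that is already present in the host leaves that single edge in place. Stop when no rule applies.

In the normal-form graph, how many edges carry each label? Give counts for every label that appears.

Answer: p:3 r:1

Steps:
start.  V:7 E:10  edges: 0-p->1 1-p->1 1-r->1 1-p->2 3-p->3 3-r->3 4-r->4 5-p->5 5-r->5 6-r->6
1. fire R2 via {0↦4, 1↦1}  →  V:6 E:7  edges: 0-p->1 1-p->2 3-p->3 3-r->3 5-p->5 5-r->5 6-r->6
2. fire R2 via {0↦6, 1↦3}  →  V:5 E:4  edges: 0-p->1 1-p->2 5-p->5 5-r->5
normal form: no rule applies after step 2
NF edges: [(0, 1, 'p'), (1, 2, 'p'), (5, 5, 'p'), (5, 5, 'r')]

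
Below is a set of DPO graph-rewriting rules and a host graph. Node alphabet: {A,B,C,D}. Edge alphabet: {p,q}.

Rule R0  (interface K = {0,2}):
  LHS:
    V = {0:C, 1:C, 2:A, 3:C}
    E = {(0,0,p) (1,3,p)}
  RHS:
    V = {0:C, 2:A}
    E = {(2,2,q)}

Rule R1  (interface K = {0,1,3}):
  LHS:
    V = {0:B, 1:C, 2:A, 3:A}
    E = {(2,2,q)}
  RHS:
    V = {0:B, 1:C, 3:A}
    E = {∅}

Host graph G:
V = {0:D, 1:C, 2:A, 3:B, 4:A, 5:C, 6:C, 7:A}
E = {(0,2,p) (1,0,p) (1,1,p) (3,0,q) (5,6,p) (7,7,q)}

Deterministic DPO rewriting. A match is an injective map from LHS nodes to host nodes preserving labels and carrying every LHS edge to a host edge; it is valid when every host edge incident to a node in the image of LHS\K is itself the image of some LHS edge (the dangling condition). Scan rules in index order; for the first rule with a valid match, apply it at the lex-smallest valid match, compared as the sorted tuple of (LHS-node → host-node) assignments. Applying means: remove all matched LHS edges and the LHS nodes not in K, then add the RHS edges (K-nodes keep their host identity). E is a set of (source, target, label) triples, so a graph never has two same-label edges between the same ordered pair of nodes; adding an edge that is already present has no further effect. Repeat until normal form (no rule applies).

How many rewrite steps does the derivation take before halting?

initial: |V|=8 |E|=6  E = 0-p->2 1-p->0 1-p->1 3-q->0 5-p->6 7-q->7
step 1: apply R0 at {0↦1, 1↦5, 2↦2, 3↦6}  → |V|=6 |E|=5  E = 0-p->2 1-p->0 2-q->2 3-q->0 7-q->7
step 2: apply R1 at {0↦3, 1↦1, 2↦7, 3↦2}  → |V|=5 |E|=4  E = 0-p->2 1-p->0 2-q->2 3-q->0
normal form: no rule applies after step 2

Answer: 2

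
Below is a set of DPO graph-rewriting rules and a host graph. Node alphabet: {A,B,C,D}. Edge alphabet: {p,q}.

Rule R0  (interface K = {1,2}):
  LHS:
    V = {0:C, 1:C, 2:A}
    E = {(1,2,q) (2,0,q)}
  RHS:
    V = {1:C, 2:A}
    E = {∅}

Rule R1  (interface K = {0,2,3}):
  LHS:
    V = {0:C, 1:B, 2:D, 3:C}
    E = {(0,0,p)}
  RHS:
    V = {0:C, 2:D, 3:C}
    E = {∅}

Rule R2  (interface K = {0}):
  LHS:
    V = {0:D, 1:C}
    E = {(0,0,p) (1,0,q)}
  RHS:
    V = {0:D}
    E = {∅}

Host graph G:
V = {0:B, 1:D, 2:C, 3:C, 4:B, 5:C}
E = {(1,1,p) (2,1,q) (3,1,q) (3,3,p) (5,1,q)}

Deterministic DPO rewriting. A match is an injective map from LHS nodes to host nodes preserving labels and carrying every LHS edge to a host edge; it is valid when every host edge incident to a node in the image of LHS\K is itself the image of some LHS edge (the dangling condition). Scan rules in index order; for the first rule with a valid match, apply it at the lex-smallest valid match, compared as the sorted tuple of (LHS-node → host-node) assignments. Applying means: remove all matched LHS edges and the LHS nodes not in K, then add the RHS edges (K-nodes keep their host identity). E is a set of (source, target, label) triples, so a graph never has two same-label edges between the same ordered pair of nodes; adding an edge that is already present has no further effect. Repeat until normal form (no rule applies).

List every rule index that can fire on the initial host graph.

Answer: [R1,R2]

Steps:
R0: no valid match — LHS pattern not found
R1: 4 valid matches — {0↦3, 1↦0, 2↦1, 3↦2}, {0↦3, 1↦0, 2↦1, 3↦5}, {0↦3, 1↦4, 2↦1, 3↦2} (+1 more)
R2: 2 valid matches — {0↦1, 1↦2}, {0↦1, 1↦5}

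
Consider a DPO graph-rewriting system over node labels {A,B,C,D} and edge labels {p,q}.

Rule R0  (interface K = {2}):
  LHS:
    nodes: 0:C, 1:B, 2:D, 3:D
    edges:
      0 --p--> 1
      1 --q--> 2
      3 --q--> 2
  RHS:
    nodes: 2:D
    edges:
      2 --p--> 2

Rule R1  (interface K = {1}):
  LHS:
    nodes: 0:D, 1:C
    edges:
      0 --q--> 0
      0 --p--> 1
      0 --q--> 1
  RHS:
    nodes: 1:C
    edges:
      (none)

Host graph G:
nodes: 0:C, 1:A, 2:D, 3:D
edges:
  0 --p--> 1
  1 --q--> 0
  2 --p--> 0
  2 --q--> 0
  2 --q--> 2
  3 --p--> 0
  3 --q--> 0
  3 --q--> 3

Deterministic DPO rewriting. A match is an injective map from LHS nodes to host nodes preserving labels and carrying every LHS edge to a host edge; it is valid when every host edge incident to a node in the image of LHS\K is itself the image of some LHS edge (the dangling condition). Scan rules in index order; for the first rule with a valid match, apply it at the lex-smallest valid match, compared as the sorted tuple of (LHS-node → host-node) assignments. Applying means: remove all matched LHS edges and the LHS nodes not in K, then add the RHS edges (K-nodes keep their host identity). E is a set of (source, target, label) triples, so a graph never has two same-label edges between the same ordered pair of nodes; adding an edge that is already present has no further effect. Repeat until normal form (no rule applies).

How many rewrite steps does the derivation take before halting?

Answer: 2

Rewrite trace:
[0] host  ⇒  4 nodes, 8 edges  {0-p->1 1-q->0 2-p->0 2-q->0 2-q->2 3-p->0 3-q->0 3-q->3}
[1] R1 @ {0↦2, 1↦0}  ⇒  3 nodes, 5 edges  {0-p->1 1-q->0 3-p->0 3-q->0 3-q->3}
[2] R1 @ {0↦3, 1↦0}  ⇒  2 nodes, 2 edges  {0-p->1 1-q->0}
normal form: no rule applies after step 2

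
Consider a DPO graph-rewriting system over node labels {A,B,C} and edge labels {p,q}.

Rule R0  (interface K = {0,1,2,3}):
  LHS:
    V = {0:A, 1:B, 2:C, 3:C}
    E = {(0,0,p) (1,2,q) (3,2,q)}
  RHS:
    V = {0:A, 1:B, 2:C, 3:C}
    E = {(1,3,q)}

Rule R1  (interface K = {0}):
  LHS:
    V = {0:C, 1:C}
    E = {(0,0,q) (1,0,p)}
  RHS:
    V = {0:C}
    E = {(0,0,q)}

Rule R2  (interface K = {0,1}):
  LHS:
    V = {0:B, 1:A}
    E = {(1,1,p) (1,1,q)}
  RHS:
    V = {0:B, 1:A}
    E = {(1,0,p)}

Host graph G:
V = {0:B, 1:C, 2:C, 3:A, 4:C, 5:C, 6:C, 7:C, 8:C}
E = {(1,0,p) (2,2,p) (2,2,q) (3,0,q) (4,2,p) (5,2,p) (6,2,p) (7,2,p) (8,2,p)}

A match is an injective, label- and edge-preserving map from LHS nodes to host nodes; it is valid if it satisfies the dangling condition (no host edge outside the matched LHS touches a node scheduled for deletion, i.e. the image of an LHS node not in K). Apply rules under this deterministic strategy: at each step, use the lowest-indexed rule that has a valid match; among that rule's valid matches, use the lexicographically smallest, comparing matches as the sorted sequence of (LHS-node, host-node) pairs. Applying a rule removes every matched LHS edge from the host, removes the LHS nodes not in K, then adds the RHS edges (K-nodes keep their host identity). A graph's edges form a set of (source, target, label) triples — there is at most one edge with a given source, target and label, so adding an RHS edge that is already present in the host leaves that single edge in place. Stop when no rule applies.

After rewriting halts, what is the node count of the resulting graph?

Answer: 4

Rewrite trace:
[0] host  ⇒  9 nodes, 9 edges  {1-p->0 2-p->2 2-q->2 3-q->0 4-p->2 5-p->2 6-p->2 7-p->2 8-p->2}
[1] R1 @ {0↦2, 1↦4}  ⇒  8 nodes, 8 edges  {1-p->0 2-p->2 2-q->2 3-q->0 5-p->2 6-p->2 7-p->2 8-p->2}
[2] R1 @ {0↦2, 1↦5}  ⇒  7 nodes, 7 edges  {1-p->0 2-p->2 2-q->2 3-q->0 6-p->2 7-p->2 8-p->2}
[3] R1 @ {0↦2, 1↦6}  ⇒  6 nodes, 6 edges  {1-p->0 2-p->2 2-q->2 3-q->0 7-p->2 8-p->2}
[4] R1 @ {0↦2, 1↦7}  ⇒  5 nodes, 5 edges  {1-p->0 2-p->2 2-q->2 3-q->0 8-p->2}
[5] R1 @ {0↦2, 1↦8}  ⇒  4 nodes, 4 edges  {1-p->0 2-p->2 2-q->2 3-q->0}
halt: no rule applies after step 5
NF nodes: {0:B, 1:C, 2:C, 3:A}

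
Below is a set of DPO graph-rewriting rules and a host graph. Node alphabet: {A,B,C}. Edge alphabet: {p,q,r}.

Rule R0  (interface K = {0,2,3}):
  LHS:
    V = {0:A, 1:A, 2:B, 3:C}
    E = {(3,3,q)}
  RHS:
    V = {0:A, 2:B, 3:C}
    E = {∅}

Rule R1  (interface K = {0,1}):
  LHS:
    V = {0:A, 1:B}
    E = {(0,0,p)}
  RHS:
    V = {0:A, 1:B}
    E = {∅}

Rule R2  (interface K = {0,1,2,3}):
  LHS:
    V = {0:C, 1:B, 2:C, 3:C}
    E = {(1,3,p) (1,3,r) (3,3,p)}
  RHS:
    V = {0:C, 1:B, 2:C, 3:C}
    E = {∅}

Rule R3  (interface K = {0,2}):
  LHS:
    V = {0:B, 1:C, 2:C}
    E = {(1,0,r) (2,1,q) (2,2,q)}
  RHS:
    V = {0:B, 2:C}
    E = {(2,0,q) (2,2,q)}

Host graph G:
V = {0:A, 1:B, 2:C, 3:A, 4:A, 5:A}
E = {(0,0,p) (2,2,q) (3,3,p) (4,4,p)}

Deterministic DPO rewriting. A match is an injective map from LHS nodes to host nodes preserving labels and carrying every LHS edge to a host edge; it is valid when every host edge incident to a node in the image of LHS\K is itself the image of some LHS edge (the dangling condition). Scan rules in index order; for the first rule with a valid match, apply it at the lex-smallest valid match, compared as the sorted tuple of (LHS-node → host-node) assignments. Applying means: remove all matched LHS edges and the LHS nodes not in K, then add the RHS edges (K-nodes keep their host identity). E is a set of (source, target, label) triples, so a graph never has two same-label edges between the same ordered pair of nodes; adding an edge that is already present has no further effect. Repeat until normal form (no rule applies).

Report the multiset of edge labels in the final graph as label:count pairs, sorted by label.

Answer: (no edges)

Rewrite trace:
initial: |V|=6 |E|=4  E = 0-p->0 2-q->2 3-p->3 4-p->4
step 1: apply R0 at {0↦0, 1↦5, 2↦1, 3↦2}  → |V|=5 |E|=3  E = 0-p->0 3-p->3 4-p->4
step 2: apply R1 at {0↦0, 1↦1}  → |V|=5 |E|=2  E = 3-p->3 4-p->4
step 3: apply R1 at {0↦3, 1↦1}  → |V|=5 |E|=1  E = 4-p->4
step 4: apply R1 at {0↦4, 1↦1}  → |V|=5 |E|=0  E = ∅
halt: no rule applies after step 4
NF edges: []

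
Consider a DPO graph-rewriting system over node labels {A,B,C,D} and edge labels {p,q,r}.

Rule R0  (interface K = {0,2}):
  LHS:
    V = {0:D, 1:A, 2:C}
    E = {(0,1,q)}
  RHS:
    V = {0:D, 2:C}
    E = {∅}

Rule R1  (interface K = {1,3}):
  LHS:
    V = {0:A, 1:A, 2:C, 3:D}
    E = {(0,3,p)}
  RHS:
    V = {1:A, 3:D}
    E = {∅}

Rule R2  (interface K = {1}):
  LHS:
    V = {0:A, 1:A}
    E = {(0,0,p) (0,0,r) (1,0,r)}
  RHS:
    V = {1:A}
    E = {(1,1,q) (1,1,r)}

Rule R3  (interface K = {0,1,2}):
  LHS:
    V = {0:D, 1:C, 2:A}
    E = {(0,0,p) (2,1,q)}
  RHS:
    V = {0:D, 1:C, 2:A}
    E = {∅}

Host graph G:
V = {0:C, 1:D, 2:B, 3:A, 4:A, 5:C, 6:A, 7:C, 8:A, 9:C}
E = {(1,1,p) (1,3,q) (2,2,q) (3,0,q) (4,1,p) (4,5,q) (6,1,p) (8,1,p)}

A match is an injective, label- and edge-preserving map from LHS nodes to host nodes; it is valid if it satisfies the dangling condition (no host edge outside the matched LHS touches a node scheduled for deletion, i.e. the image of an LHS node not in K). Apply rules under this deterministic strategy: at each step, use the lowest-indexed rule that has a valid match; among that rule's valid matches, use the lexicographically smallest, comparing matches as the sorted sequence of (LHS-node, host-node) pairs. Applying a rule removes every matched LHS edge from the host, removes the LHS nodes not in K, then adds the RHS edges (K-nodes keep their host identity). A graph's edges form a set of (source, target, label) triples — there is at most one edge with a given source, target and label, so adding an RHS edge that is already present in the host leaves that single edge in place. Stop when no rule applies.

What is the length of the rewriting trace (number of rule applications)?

start.  V:10 E:8  edges: 1-p->1 1-q->3 2-q->2 3-q->0 4-p->1 4-q->5 6-p->1 8-p->1
1. fire R1 via {0↦6, 1↦3, 2↦7, 3↦1}  →  V:8 E:7  edges: 1-p->1 1-q->3 2-q->2 3-q->0 4-p->1 4-q->5 8-p->1
2. fire R1 via {0↦8, 1↦3, 2↦9, 3↦1}  →  V:6 E:6  edges: 1-p->1 1-q->3 2-q->2 3-q->0 4-p->1 4-q->5
3. fire R3 via {0↦1, 1↦0, 2↦3}  →  V:6 E:4  edges: 1-q->3 2-q->2 4-p->1 4-q->5
4. fire R0 via {0↦1, 1↦3, 2↦0}  →  V:5 E:3  edges: 2-q->2 4-p->1 4-q->5
normal form: no rule applies after step 4

Answer: 4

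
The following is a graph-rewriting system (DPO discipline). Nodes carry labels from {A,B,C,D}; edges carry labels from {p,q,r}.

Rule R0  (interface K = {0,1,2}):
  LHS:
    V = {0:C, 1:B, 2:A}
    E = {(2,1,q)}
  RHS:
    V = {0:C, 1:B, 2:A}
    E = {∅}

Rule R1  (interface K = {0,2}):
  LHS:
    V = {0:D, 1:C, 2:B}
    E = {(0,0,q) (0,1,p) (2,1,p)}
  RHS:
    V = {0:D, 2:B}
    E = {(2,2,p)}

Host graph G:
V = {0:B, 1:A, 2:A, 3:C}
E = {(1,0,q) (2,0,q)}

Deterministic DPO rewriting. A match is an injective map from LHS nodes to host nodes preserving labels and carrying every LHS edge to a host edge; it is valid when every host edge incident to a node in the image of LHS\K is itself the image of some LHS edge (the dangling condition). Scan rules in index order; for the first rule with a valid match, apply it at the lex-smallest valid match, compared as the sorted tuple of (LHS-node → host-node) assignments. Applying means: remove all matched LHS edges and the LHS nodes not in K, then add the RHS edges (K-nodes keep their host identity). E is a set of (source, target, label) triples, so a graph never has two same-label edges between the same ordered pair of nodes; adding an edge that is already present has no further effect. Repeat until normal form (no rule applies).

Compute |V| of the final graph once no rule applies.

[0] host  ⇒  4 nodes, 2 edges  {1-q->0 2-q->0}
[1] R0 @ {0↦3, 1↦0, 2↦1}  ⇒  4 nodes, 1 edges  {2-q->0}
[2] R0 @ {0↦3, 1↦0, 2↦2}  ⇒  4 nodes, 0 edges  {∅}
halt: no rule applies after step 2
NF nodes: {0:B, 1:A, 2:A, 3:C}

Answer: 4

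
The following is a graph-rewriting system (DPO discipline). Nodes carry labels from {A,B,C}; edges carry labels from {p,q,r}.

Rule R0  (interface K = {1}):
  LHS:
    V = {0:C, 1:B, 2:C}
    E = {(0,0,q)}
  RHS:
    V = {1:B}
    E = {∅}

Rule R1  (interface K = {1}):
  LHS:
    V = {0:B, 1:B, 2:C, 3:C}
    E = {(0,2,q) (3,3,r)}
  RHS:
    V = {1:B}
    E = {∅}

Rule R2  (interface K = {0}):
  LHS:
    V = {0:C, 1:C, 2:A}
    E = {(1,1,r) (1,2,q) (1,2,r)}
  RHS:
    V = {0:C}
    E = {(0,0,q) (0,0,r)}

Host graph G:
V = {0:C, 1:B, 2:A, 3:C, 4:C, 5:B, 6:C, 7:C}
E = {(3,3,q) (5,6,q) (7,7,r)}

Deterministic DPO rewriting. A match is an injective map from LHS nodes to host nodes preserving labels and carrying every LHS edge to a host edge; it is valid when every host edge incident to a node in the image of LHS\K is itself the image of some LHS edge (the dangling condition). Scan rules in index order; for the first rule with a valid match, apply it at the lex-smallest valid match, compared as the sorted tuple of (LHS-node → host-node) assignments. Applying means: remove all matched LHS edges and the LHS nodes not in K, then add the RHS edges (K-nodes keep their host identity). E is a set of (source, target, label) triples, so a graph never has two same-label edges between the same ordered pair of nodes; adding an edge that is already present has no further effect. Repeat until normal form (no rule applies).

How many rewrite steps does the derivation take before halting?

Answer: 2

Derivation:
start.  V:8 E:3  edges: 3-q->3 5-q->6 7-r->7
1. fire R0 via {0↦3, 1↦1, 2↦0}  →  V:6 E:2  edges: 5-q->6 7-r->7
2. fire R1 via {0↦5, 1↦1, 2↦6, 3↦7}  →  V:3 E:0  edges: ∅
halt: no rule applies after step 2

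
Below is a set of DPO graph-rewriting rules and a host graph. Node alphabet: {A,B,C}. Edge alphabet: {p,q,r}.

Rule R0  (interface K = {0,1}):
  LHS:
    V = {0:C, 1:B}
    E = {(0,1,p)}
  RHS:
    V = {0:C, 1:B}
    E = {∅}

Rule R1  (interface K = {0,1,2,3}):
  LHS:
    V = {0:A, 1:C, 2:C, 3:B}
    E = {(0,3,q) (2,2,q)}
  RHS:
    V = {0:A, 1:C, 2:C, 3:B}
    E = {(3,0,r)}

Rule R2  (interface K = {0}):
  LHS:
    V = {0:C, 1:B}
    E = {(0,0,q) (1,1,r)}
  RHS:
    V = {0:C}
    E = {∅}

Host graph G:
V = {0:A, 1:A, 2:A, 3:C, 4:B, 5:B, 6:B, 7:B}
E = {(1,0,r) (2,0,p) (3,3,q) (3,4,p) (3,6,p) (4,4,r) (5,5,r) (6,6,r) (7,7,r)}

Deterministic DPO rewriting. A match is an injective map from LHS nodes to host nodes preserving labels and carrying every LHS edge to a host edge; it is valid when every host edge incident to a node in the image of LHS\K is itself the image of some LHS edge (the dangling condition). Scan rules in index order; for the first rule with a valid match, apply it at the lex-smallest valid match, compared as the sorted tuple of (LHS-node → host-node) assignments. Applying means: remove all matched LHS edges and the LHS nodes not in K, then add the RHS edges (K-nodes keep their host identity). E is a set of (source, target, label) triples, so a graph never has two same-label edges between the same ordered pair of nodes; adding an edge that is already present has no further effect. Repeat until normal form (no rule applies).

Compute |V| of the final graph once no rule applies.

Answer: 7

Derivation:
[0] host  ⇒  8 nodes, 9 edges  {1-r->0 2-p->0 3-q->3 3-p->4 3-p->6 4-r->4 5-r->5 6-r->6 7-r->7}
[1] R0 @ {0↦3, 1↦4}  ⇒  8 nodes, 8 edges  {1-r->0 2-p->0 3-q->3 3-p->6 4-r->4 5-r->5 6-r->6 7-r->7}
[2] R0 @ {0↦3, 1↦6}  ⇒  8 nodes, 7 edges  {1-r->0 2-p->0 3-q->3 4-r->4 5-r->5 6-r->6 7-r->7}
[3] R2 @ {0↦3, 1↦4}  ⇒  7 nodes, 5 edges  {1-r->0 2-p->0 5-r->5 6-r->6 7-r->7}
normal form: no rule applies after step 3
NF nodes: {0:A, 1:A, 2:A, 3:C, 5:B, 6:B, 7:B}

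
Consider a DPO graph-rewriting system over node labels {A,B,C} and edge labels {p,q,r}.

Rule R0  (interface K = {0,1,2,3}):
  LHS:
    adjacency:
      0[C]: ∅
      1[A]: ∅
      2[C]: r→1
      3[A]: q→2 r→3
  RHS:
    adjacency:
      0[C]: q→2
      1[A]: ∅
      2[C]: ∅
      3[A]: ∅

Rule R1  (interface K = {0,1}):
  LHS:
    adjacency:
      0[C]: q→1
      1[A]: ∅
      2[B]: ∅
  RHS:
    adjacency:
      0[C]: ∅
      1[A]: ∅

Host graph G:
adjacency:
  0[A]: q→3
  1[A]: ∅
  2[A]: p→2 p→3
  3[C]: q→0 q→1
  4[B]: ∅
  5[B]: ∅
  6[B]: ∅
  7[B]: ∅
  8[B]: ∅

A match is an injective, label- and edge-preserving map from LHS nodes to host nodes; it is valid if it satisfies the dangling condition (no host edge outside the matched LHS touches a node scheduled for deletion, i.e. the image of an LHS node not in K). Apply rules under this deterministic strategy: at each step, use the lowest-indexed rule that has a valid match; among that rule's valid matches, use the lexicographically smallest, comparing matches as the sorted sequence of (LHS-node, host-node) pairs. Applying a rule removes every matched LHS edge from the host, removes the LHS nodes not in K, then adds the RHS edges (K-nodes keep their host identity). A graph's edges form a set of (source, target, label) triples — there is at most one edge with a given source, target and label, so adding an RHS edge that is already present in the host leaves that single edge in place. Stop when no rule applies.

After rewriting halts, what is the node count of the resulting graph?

Answer: 7

Steps:
[0] host  ⇒  9 nodes, 5 edges  {0-q->3 2-p->2 2-p->3 3-q->0 3-q->1}
[1] R1 @ {0↦3, 1↦0, 2↦4}  ⇒  8 nodes, 4 edges  {0-q->3 2-p->2 2-p->3 3-q->1}
[2] R1 @ {0↦3, 1↦1, 2↦5}  ⇒  7 nodes, 3 edges  {0-q->3 2-p->2 2-p->3}
halt: no rule applies after step 2
NF nodes: {0:A, 1:A, 2:A, 3:C, 6:B, 7:B, 8:B}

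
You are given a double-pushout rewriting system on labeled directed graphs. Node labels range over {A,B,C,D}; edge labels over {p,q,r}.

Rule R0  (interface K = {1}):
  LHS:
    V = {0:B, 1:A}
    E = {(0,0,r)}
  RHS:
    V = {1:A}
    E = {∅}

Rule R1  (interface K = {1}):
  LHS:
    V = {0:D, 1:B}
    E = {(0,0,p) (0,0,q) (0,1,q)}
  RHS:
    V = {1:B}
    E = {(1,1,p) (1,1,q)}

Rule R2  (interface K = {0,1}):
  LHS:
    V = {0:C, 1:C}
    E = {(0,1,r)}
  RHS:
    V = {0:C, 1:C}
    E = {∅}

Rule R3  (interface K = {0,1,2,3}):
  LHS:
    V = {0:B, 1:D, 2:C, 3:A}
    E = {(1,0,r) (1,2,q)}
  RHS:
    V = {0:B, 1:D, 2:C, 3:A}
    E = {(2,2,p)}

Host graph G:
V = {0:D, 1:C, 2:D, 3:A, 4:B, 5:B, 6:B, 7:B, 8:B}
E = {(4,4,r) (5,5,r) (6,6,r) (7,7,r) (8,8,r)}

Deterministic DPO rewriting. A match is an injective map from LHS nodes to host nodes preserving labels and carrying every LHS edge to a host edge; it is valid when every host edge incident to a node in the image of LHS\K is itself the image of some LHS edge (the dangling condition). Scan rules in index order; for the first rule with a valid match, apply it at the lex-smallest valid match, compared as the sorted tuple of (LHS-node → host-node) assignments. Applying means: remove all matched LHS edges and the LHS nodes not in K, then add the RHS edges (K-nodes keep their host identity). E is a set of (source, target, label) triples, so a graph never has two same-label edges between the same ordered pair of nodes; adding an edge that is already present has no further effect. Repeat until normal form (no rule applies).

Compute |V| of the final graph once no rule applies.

initial: |V|=9 |E|=5  E = 4-r->4 5-r->5 6-r->6 7-r->7 8-r->8
step 1: apply R0 at {0↦4, 1↦3}  → |V|=8 |E|=4  E = 5-r->5 6-r->6 7-r->7 8-r->8
step 2: apply R0 at {0↦5, 1↦3}  → |V|=7 |E|=3  E = 6-r->6 7-r->7 8-r->8
step 3: apply R0 at {0↦6, 1↦3}  → |V|=6 |E|=2  E = 7-r->7 8-r->8
step 4: apply R0 at {0↦7, 1↦3}  → |V|=5 |E|=1  E = 8-r->8
step 5: apply R0 at {0↦8, 1↦3}  → |V|=4 |E|=0  E = ∅
normal form: no rule applies after step 5
NF nodes: {0:D, 1:C, 2:D, 3:A}

Answer: 4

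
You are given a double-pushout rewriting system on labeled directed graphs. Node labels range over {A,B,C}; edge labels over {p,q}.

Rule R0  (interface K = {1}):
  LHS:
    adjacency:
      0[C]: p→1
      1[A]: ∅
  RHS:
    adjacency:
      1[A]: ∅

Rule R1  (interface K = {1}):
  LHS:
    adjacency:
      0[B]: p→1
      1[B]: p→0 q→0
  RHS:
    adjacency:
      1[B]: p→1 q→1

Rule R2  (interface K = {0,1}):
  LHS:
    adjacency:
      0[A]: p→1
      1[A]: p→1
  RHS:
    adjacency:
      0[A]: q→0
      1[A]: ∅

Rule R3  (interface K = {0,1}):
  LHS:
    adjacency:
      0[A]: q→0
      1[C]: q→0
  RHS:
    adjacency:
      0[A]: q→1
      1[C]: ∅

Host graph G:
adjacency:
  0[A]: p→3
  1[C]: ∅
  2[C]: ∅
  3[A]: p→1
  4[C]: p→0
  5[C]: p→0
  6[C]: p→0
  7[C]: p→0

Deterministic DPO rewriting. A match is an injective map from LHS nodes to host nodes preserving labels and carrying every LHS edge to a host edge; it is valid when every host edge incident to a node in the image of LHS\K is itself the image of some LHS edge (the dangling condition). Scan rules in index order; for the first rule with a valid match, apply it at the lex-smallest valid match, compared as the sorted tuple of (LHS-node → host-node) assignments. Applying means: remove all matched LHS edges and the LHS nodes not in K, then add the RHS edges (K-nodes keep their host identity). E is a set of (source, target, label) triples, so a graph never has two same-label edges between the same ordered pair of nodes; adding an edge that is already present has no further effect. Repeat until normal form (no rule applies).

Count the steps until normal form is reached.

initial: |V|=8 |E|=6  E = 0-p->3 3-p->1 4-p->0 5-p->0 6-p->0 7-p->0
step 1: apply R0 at {0↦4, 1↦0}  → |V|=7 |E|=5  E = 0-p->3 3-p->1 5-p->0 6-p->0 7-p->0
step 2: apply R0 at {0↦5, 1↦0}  → |V|=6 |E|=4  E = 0-p->3 3-p->1 6-p->0 7-p->0
step 3: apply R0 at {0↦6, 1↦0}  → |V|=5 |E|=3  E = 0-p->3 3-p->1 7-p->0
step 4: apply R0 at {0↦7, 1↦0}  → |V|=4 |E|=2  E = 0-p->3 3-p->1
normal form: no rule applies after step 4

Answer: 4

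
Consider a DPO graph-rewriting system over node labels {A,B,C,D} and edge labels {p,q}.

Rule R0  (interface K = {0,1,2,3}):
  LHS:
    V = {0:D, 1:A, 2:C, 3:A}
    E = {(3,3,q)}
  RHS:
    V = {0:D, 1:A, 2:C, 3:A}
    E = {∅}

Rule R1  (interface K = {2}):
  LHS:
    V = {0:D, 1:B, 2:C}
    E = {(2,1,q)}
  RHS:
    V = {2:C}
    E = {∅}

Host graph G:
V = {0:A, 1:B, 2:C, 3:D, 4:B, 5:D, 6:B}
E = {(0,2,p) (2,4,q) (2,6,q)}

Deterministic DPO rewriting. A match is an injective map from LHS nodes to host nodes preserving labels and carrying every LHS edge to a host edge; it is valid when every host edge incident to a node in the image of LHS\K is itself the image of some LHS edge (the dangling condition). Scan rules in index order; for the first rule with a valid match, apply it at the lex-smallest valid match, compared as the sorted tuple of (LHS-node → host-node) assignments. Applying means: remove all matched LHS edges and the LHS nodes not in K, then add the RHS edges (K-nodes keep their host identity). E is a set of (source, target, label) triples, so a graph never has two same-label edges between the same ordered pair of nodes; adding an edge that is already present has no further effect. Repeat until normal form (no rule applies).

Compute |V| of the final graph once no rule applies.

Answer: 3

Steps:
start.  V:7 E:3  edges: 0-p->2 2-q->4 2-q->6
1. fire R1 via {0↦3, 1↦4, 2↦2}  →  V:5 E:2  edges: 0-p->2 2-q->6
2. fire R1 via {0↦5, 1↦6, 2↦2}  →  V:3 E:1  edges: 0-p->2
normal form: no rule applies after step 2
NF nodes: {0:A, 1:B, 2:C}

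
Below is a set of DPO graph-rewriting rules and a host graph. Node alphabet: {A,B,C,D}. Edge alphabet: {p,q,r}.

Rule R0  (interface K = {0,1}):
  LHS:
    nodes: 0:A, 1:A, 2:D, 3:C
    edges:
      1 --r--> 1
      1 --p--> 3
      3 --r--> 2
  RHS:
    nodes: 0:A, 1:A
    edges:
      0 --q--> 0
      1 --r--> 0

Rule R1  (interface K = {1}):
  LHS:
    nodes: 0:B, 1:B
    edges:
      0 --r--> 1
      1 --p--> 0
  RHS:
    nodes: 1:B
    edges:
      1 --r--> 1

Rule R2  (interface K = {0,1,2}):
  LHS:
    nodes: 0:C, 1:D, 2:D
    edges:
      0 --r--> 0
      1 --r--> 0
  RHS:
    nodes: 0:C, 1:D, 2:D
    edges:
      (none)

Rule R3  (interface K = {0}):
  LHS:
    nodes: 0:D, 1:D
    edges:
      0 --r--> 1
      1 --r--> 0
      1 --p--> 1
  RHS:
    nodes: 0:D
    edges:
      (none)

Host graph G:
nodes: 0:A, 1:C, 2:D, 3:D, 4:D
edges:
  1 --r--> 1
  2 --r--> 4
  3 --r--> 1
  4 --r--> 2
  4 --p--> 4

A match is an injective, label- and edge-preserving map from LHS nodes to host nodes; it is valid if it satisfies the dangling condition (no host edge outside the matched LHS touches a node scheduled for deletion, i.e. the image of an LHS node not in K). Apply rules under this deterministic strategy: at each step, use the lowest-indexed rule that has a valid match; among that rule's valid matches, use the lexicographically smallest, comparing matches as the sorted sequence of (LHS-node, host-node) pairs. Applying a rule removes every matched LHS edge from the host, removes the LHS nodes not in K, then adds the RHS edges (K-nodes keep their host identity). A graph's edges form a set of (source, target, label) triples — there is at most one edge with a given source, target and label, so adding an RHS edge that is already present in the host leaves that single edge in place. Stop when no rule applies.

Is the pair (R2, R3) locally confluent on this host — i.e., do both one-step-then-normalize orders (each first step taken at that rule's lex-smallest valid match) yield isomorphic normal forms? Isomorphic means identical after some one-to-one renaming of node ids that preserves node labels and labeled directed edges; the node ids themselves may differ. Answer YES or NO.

Answer: YES

Rewrite trace:
branch R2-first: apply at {0↦1, 1↦3, 2↦2} → |E|=3, then 1 more step(s) → NF |V|=4 |E|=0 V={0:A, 1:C, 2:D, 3:D} E=∅
branch R3-first: apply at {0↦2, 1↦4} → |E|=2, then 1 more step(s) → NF |V|=4 |E|=0 V={0:A, 1:C, 2:D, 3:D} E=∅
graphs isomorphic (equal up to label-preserving node renaming)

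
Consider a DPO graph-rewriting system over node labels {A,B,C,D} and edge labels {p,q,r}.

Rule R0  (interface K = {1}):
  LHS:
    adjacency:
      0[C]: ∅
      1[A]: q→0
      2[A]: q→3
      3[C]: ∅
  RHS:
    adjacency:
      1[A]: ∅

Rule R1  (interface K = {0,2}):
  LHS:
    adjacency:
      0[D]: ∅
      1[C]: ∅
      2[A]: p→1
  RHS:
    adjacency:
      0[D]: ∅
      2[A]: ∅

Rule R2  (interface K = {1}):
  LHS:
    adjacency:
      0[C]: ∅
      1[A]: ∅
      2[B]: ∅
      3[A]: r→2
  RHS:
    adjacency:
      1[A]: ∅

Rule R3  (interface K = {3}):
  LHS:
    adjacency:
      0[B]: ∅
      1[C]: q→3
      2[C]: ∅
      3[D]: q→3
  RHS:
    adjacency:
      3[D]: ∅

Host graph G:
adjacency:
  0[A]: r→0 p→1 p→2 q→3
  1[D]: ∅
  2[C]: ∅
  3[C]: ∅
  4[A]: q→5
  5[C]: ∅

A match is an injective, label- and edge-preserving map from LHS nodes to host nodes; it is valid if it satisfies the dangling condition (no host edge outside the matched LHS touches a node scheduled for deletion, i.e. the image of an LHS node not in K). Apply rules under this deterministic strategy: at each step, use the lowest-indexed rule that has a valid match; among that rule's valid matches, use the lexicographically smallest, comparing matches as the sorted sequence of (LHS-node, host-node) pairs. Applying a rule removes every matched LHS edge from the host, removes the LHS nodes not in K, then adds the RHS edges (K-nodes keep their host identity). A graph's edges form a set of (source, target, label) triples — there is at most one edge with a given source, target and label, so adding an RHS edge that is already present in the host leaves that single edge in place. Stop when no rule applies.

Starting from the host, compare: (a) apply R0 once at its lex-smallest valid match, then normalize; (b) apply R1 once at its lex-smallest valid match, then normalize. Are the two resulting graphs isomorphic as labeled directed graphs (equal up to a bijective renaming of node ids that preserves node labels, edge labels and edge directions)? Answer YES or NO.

branch R0-first: apply at {0↦3, 1↦0, 2↦4, 3↦5} → |E|=3, then 1 more step(s) → NF |V|=2 |E|=2 V={0:A, 1:D} E=0-r->0 0-p->1
branch R1-first: apply at {0↦1, 1↦2, 2↦0} → |E|=4, then 1 more step(s) → NF |V|=2 |E|=2 V={0:A, 1:D} E=0-r->0 0-p->1
graphs isomorphic (equal up to label-preserving node renaming)

Answer: YES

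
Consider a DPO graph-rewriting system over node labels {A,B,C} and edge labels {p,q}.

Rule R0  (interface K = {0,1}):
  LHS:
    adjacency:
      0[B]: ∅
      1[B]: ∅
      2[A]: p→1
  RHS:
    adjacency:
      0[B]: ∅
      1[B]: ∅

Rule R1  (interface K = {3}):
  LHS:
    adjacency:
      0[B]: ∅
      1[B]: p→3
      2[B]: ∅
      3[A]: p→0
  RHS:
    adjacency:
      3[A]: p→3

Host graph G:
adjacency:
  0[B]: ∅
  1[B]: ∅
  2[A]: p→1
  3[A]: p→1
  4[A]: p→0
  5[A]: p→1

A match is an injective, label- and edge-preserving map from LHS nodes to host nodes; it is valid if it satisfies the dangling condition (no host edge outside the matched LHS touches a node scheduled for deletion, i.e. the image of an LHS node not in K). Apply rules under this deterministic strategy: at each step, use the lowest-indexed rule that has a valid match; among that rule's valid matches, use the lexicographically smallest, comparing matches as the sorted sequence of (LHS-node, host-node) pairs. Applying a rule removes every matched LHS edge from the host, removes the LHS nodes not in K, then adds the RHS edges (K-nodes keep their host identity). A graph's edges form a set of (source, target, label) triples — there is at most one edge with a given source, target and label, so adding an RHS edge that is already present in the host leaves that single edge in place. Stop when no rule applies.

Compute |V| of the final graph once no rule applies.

Answer: 2

Rewrite trace:
initial: |V|=6 |E|=4  E = 2-p->1 3-p->1 4-p->0 5-p->1
step 1: apply R0 at {0↦0, 1↦1, 2↦2}  → |V|=5 |E|=3  E = 3-p->1 4-p->0 5-p->1
step 2: apply R0 at {0↦0, 1↦1, 2↦3}  → |V|=4 |E|=2  E = 4-p->0 5-p->1
step 3: apply R0 at {0↦0, 1↦1, 2↦5}  → |V|=3 |E|=1  E = 4-p->0
step 4: apply R0 at {0↦1, 1↦0, 2↦4}  → |V|=2 |E|=0  E = ∅
normal form: no rule applies after step 4
NF nodes: {0:B, 1:B}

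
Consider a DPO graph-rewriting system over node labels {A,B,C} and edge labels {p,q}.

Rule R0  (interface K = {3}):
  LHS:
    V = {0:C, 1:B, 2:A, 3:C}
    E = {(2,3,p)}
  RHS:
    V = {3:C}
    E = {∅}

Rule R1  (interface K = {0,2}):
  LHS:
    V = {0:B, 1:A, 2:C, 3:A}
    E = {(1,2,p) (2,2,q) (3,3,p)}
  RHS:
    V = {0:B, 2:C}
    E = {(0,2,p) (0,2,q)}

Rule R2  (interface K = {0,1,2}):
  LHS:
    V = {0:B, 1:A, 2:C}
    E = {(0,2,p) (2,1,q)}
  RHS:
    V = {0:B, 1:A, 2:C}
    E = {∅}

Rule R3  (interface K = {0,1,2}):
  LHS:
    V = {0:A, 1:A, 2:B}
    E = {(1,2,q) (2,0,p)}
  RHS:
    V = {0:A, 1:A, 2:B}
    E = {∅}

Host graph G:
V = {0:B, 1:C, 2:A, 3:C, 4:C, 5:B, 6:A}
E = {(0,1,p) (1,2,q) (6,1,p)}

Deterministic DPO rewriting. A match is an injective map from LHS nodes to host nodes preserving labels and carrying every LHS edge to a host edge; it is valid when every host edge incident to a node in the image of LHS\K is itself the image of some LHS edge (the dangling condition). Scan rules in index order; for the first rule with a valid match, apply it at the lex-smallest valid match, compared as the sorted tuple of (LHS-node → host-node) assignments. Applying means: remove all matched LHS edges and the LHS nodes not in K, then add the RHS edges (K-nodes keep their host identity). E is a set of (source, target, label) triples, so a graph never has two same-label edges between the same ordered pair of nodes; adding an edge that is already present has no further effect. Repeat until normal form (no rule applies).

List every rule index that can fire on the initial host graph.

Answer: [R0,R2]

Rewrite trace:
R0: 2 valid matches — {0↦3, 1↦5, 2↦6, 3↦1}, {0↦4, 1↦5, 2↦6, 3↦1}
R1: no valid match — LHS pattern not found
R2: 1 valid match — {0↦0, 1↦2, 2↦1}
R3: no valid match — LHS pattern not found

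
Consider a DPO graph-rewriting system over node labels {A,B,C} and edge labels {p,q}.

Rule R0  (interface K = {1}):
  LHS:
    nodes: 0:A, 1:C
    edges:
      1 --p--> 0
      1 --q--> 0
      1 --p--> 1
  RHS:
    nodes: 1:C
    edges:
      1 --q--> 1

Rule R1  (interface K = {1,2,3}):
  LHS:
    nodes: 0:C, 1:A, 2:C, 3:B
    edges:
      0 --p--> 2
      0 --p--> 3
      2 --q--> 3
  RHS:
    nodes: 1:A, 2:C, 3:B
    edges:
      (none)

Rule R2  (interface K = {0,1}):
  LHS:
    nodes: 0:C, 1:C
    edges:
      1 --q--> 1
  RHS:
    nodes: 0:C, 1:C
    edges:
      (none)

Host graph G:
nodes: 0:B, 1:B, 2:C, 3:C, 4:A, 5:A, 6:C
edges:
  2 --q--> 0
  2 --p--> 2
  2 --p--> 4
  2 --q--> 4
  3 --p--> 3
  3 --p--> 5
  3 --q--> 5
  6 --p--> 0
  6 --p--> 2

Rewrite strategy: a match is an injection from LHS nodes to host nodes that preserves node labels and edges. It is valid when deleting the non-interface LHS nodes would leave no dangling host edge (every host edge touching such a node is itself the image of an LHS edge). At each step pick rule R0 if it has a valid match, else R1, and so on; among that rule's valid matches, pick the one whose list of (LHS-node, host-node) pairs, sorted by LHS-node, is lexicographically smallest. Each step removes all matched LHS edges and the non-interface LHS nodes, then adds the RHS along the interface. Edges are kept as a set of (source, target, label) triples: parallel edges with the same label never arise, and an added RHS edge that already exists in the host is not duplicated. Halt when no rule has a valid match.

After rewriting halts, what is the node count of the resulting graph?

[0] host  ⇒  7 nodes, 9 edges  {2-q->0 2-p->2 2-p->4 2-q->4 3-p->3 3-p->5 3-q->5 6-p->0 6-p->2}
[1] R0 @ {0↦4, 1↦2}  ⇒  6 nodes, 7 edges  {2-q->0 2-q->2 3-p->3 3-p->5 3-q->5 6-p->0 6-p->2}
[2] R0 @ {0↦5, 1↦3}  ⇒  5 nodes, 5 edges  {2-q->0 2-q->2 3-q->3 6-p->0 6-p->2}
[3] R2 @ {0↦2, 1↦3}  ⇒  5 nodes, 4 edges  {2-q->0 2-q->2 6-p->0 6-p->2}
[4] R2 @ {0↦3, 1↦2}  ⇒  5 nodes, 3 edges  {2-q->0 6-p->0 6-p->2}
halt: no rule applies after step 4
NF nodes: {0:B, 1:B, 2:C, 3:C, 6:C}

Answer: 5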